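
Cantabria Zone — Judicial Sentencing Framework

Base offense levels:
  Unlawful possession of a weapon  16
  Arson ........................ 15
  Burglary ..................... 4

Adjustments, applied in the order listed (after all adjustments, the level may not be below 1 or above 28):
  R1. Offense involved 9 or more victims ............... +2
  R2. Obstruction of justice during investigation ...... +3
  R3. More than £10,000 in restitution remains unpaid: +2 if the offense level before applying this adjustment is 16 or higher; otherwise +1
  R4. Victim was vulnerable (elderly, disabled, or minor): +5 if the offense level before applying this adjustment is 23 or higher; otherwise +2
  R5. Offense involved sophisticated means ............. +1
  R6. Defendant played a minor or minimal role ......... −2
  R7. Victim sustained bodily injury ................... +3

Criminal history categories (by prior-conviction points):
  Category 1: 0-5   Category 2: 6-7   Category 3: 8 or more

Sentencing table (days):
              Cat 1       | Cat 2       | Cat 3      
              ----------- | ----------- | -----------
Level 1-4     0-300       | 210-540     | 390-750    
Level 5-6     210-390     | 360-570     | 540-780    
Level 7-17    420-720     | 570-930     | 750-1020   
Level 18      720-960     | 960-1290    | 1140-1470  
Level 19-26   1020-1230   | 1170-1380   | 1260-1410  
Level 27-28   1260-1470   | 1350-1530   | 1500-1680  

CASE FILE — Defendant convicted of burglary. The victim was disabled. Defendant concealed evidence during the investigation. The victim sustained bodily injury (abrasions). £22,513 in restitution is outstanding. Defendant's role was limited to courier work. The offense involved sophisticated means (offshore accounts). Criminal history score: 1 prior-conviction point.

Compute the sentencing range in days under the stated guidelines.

Base offense level for burglary: 4.
R2 applies: 4 + 3 = 7.
R3 applies (level before this adjustment is 7 < 16, so +1): 7 + 1 = 8.
R4 applies (level before this adjustment is 8 < 23, so +2): 8 + 2 = 10.
R5 applies: 10 + 1 = 11.
R6 applies: 11 − 2 = 9.
R7 applies: 9 + 3 = 12.
Final offense level: 12.
Criminal history: 1 prior point → Category 1 (0-5).
Level 12 falls in the 7-17 band.
Grid: Level 7-17 × Category 1 = 420-720 days.

420-720 days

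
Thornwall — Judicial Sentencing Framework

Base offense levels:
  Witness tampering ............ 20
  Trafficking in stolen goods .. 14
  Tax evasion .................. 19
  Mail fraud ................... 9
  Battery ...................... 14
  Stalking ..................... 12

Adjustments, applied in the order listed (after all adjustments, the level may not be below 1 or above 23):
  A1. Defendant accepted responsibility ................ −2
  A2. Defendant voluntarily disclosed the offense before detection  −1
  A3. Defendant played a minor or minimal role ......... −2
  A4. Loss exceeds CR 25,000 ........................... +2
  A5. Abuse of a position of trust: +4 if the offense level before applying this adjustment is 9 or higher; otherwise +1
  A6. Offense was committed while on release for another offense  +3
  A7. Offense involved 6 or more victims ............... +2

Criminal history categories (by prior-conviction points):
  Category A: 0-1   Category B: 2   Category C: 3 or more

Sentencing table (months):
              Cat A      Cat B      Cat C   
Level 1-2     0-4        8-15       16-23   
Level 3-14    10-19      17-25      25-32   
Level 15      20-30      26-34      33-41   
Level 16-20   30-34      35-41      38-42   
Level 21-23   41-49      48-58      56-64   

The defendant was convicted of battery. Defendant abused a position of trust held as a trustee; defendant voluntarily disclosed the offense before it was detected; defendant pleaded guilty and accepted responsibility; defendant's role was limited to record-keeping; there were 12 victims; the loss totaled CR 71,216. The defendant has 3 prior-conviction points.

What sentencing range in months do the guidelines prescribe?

Base offense level for battery: 14.
A1 applies: 14 − 2 = 12.
A2 applies: 12 − 1 = 11.
A3 applies: 11 − 2 = 9.
A4 applies: 9 + 2 = 11.
A5 applies (level before this adjustment is 11 ≥ 9, so +4): 11 + 4 = 15.
A7 applies: 15 + 2 = 17.
Final offense level: 17.
Criminal history: 3 prior points → Category C (3+).
Level 17 falls in the 16-20 band.
Grid: Level 16-20 × Category C = 38-42 months.

38-42 months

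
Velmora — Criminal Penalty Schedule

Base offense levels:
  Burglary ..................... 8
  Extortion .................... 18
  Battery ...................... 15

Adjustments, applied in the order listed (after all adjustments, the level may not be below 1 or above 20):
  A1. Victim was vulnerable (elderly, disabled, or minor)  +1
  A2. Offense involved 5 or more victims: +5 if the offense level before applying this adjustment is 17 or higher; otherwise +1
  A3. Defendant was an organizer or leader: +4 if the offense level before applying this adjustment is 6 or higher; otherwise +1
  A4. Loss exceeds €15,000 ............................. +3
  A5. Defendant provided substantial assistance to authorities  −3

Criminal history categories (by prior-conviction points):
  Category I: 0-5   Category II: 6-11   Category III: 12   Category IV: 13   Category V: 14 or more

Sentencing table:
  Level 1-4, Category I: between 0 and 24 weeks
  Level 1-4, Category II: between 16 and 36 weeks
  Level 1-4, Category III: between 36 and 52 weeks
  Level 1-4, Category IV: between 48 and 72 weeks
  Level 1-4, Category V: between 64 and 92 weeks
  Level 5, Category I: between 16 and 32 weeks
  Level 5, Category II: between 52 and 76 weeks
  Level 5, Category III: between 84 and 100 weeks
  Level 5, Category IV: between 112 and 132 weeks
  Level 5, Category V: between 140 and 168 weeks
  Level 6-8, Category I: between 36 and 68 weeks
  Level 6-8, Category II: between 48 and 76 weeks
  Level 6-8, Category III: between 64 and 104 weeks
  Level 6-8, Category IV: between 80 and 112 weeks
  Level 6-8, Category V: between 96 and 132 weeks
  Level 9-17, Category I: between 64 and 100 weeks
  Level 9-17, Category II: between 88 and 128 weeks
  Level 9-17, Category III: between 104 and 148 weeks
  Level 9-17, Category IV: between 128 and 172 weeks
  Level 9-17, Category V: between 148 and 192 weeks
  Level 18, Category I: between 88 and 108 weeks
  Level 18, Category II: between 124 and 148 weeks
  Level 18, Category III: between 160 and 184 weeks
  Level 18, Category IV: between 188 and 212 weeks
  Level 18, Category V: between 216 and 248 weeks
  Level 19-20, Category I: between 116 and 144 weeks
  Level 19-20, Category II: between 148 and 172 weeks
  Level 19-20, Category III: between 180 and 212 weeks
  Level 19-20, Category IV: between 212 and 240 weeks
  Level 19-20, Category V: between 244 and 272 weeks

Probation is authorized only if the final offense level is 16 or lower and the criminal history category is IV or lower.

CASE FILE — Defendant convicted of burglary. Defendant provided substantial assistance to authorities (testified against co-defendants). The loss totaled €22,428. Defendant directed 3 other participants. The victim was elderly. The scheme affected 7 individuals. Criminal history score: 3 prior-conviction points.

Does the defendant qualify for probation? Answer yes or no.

Base offense level for burglary: 8.
A1 applies: 8 + 1 = 9.
A2 applies (level before this adjustment is 9 < 17, so +1): 9 + 1 = 10.
A3 applies (level before this adjustment is 10 ≥ 6, so +4): 10 + 4 = 14.
A4 applies: 14 + 3 = 17.
A5 applies: 17 − 3 = 14.
Final offense level: 14.
Criminal history: 3 prior points → Category I (0-5).
Level 14 falls in the 9-17 band.
Grid: Level 9-17 × Category I = 64-100 weeks.
Probation check: level 14 ≤ 16 and category I ≤ IV → eligible.

Yes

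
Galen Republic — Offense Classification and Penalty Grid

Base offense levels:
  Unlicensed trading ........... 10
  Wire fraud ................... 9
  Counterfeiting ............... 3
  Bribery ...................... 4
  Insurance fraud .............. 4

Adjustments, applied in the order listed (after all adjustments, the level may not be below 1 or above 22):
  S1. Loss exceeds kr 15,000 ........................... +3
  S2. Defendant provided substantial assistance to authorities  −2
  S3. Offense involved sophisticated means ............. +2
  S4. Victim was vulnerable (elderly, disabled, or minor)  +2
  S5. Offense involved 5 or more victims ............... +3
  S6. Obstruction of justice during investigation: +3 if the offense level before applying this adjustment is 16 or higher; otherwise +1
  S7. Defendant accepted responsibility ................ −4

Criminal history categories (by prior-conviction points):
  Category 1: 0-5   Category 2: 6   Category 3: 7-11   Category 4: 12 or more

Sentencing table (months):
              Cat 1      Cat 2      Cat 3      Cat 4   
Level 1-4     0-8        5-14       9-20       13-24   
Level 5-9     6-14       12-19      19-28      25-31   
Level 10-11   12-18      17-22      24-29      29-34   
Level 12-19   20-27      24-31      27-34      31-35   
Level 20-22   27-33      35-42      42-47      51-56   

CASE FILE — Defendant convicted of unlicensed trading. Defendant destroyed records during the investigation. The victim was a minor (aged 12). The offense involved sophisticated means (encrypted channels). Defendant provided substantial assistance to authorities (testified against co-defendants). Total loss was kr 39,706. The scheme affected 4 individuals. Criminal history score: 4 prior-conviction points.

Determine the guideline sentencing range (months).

Base offense level for unlicensed trading: 10.
S1 applies: 10 + 3 = 13.
S2 applies: 13 − 2 = 11.
S3 applies: 11 + 2 = 13.
S4 applies: 13 + 2 = 15.
S6 applies (level before this adjustment is 15 < 16, so +1): 15 + 1 = 16.
Final offense level: 16.
Criminal history: 4 prior points → Category 1 (0-5).
Level 16 falls in the 12-19 band.
Grid: Level 12-19 × Category 1 = 20-27 months.

20-27 months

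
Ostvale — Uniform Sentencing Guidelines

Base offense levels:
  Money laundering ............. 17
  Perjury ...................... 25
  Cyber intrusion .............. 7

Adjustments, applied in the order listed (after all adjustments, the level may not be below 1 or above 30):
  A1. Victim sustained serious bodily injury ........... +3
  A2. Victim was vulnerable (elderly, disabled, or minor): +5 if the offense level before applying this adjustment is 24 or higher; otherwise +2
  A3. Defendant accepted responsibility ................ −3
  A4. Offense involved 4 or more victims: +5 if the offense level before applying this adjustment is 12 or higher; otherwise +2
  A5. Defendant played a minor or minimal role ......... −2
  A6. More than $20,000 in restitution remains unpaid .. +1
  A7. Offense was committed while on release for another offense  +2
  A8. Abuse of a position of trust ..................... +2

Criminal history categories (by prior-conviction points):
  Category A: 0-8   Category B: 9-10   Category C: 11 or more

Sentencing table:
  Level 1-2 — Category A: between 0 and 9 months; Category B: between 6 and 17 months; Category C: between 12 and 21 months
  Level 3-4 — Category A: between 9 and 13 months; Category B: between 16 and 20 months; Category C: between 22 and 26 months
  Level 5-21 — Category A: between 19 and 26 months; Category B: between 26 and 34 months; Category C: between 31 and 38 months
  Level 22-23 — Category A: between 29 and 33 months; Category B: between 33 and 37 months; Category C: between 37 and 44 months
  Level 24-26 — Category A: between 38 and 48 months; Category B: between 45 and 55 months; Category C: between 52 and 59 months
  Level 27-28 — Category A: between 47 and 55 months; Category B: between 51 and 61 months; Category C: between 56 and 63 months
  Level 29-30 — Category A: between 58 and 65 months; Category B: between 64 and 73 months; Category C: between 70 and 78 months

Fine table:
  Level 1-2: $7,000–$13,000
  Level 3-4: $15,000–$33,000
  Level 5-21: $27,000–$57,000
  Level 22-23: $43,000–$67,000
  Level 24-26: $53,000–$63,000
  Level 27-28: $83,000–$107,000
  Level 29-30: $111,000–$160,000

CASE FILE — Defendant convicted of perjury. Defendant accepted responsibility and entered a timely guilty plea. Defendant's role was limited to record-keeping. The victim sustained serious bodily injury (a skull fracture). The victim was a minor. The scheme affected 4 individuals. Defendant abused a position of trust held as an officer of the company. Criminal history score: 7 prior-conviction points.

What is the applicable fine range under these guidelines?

Base offense level for perjury: 25.
A1 applies: 25 + 3 = 28.
A2 applies (level before this adjustment is 28 ≥ 24, so +5): 28 + 5 = 33.
A3 applies: 33 − 3 = 30.
A4 applies (level before this adjustment is 30 ≥ 12, so +5): 30 + 5 = 35.
A5 applies: 35 − 2 = 33.
A8 applies: 33 + 2 = 35.
Level 35 exceeds the maximum of 30; capped at 30.
Final offense level: 30.
Level 30 falls in the 29-30 band.
Fine table: Level 29-30 → $111,000–$160,000.

$111,000–$160,000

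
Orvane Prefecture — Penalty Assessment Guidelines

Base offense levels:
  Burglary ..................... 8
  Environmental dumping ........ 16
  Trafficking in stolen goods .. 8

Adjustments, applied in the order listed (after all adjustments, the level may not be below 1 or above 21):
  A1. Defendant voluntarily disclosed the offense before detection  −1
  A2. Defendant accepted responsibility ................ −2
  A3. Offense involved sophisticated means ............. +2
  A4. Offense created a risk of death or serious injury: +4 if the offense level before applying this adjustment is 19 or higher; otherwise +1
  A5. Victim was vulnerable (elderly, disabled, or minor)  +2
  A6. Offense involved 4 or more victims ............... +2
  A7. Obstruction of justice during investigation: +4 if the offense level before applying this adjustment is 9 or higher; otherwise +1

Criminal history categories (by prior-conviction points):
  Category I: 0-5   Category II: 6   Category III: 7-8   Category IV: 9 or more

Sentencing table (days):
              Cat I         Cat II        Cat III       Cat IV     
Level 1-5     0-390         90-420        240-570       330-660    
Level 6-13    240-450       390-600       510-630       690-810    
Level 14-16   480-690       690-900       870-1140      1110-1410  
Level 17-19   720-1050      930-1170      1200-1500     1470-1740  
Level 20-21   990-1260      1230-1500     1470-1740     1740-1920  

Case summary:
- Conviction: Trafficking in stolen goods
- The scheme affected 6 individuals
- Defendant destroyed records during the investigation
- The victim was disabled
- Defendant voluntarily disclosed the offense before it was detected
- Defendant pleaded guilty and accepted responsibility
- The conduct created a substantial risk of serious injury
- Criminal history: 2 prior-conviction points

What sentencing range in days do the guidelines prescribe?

Base offense level for trafficking in stolen goods: 8.
A1 applies: 8 − 1 = 7.
A2 applies: 7 − 2 = 5.
A3 does not apply.
A4 applies (level before this adjustment is 5 < 19, so +1): 5 + 1 = 6.
A5 applies: 6 + 2 = 8.
A6 applies: 8 + 2 = 10.
A7 applies (level before this adjustment is 10 ≥ 9, so +4): 10 + 4 = 14.
Final offense level: 14.
Criminal history: 2 prior points → Category I (0-5).
Level 14 falls in the 14-16 band.
Grid: Level 14-16 × Category I = 480-690 days.

480-690 days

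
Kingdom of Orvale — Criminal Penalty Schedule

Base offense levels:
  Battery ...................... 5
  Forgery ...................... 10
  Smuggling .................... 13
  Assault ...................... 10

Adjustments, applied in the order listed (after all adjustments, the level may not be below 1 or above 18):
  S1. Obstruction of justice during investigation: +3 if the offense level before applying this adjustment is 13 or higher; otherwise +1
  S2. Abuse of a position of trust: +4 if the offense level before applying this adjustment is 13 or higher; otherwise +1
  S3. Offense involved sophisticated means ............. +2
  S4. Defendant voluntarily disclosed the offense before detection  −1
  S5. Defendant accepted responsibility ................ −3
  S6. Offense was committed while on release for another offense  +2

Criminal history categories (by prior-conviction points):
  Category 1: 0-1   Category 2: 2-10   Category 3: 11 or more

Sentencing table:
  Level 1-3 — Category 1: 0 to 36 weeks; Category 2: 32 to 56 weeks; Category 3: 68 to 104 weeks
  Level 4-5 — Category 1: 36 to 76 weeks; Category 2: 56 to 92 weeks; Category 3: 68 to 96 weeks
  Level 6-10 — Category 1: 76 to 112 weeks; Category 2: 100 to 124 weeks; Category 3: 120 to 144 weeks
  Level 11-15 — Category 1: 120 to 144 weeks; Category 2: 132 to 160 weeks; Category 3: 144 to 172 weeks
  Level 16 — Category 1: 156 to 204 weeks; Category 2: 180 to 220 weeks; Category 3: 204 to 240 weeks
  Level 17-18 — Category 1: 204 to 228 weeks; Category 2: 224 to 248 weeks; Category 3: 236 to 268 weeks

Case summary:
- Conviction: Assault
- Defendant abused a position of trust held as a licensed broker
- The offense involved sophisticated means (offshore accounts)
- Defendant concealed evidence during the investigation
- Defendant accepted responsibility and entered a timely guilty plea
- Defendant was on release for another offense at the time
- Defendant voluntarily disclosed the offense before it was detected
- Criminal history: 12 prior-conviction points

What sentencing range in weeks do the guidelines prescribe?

144-172 weeks

Base offense level for assault: 10.
S1 applies (level before this adjustment is 10 < 13, so +1): 10 + 1 = 11.
S2 applies (level before this adjustment is 11 < 13, so +1): 11 + 1 = 12.
S3 applies: 12 + 2 = 14.
S4 applies: 14 − 1 = 13.
S5 applies: 13 − 3 = 10.
S6 applies: 10 + 2 = 12.
Final offense level: 12.
Criminal history: 12 prior points → Category 3 (11+).
Level 12 falls in the 11-15 band.
Grid: Level 11-15 × Category 3 = 144-172 weeks.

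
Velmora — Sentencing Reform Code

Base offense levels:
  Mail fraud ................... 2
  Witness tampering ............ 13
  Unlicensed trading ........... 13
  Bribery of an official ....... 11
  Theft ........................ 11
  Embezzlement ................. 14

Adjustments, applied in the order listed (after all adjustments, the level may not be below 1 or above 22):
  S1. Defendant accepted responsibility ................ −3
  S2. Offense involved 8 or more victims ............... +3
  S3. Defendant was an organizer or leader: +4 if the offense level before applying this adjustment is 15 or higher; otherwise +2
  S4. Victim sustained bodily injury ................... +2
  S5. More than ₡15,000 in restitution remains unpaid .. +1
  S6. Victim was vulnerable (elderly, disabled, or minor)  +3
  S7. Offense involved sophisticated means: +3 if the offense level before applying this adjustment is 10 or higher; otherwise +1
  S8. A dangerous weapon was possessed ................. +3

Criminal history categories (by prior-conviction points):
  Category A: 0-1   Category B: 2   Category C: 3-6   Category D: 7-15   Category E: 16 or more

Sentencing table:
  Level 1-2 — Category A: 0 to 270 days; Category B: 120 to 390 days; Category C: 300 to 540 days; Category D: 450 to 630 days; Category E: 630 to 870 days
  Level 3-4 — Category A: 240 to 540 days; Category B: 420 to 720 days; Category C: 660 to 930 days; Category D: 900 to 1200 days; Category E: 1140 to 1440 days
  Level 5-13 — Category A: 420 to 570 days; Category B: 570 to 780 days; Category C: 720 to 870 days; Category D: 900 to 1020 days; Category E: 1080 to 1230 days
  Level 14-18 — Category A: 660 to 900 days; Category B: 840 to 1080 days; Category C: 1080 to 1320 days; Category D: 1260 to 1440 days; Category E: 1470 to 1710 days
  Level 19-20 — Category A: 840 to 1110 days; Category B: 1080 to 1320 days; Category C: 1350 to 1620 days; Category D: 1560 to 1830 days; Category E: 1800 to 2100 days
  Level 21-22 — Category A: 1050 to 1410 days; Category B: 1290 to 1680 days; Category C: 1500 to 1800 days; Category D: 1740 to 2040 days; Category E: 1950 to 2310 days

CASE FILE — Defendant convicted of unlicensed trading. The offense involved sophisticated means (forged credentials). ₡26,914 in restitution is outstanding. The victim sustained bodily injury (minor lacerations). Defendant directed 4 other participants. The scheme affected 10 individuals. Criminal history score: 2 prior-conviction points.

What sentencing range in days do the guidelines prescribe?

Base offense level for unlicensed trading: 13.
S1 does not apply.
S2 applies: 13 + 3 = 16.
S3 applies (level before this adjustment is 16 ≥ 15, so +4): 16 + 4 = 20.
S4 applies: 20 + 2 = 22.
S5 applies: 22 + 1 = 23.
S7 applies (level before this adjustment is 23 ≥ 10, so +3): 23 + 3 = 26.
Level 26 exceeds the maximum of 22; capped at 22.
Final offense level: 22.
Criminal history: 2 prior points → Category B (2).
Level 22 falls in the 21-22 band.
Grid: Level 21-22 × Category B = 1290-1680 days.

1290-1680 days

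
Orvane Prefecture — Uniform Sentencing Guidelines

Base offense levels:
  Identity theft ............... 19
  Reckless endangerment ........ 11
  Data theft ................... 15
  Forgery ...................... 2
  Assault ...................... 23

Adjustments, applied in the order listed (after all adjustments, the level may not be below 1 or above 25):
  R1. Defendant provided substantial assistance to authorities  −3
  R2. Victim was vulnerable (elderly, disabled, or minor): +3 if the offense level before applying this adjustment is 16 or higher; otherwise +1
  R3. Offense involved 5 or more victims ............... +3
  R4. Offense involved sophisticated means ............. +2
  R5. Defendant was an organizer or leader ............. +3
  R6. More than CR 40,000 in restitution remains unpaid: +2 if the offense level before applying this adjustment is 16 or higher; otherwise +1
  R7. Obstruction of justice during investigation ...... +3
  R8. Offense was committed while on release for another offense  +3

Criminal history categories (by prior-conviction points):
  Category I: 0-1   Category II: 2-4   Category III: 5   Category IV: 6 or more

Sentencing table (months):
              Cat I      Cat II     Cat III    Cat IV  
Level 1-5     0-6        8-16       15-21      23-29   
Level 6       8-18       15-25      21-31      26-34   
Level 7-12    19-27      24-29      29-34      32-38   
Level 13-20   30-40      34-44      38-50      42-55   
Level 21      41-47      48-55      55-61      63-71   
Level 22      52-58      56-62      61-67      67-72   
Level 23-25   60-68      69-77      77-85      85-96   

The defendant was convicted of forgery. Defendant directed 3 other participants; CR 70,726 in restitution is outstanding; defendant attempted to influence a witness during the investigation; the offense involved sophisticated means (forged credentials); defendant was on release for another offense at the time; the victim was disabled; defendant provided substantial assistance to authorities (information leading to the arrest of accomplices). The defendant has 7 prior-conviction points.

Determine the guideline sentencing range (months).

Base offense level for forgery: 2.
R1 applies: 2 − 3 = -1.
R2 applies (level before this adjustment is -1 < 16, so +1): -1 + 1 = 0.
R3 does not apply.
R4 applies: 0 + 2 = 2.
R5 applies: 2 + 3 = 5.
R6 applies (level before this adjustment is 5 < 16, so +1): 5 + 1 = 6.
R7 applies: 6 + 3 = 9.
R8 applies: 9 + 3 = 12.
Final offense level: 12.
Criminal history: 7 prior points → Category IV (6+).
Level 12 falls in the 7-12 band.
Grid: Level 7-12 × Category IV = 32-38 months.

32-38 months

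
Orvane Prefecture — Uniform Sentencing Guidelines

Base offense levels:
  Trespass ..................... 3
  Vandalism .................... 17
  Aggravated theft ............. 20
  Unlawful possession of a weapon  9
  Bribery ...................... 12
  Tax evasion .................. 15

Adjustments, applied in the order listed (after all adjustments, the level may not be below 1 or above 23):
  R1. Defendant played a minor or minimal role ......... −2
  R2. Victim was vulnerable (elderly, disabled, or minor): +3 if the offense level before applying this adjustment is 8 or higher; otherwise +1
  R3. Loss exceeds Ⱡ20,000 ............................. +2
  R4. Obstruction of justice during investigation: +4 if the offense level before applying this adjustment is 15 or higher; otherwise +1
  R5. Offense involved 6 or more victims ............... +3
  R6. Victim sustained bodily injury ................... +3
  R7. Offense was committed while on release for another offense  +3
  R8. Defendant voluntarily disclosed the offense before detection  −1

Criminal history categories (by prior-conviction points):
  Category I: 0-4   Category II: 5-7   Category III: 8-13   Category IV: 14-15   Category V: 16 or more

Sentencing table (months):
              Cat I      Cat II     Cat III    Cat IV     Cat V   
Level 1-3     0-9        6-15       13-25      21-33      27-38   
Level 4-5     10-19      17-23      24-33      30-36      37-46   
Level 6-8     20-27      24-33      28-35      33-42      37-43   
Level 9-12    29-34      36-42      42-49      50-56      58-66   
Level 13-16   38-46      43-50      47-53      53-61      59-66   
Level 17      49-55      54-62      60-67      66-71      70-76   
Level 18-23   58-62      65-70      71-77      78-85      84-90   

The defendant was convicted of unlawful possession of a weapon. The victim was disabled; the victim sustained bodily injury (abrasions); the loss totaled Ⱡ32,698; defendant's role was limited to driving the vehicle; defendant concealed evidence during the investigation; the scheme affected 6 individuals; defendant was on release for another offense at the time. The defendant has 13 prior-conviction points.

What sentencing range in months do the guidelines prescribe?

Base offense level for unlawful possession of a weapon: 9.
R1 applies: 9 − 2 = 7.
R2 applies (level before this adjustment is 7 < 8, so +1): 7 + 1 = 8.
R3 applies: 8 + 2 = 10.
R4 applies (level before this adjustment is 10 < 15, so +1): 10 + 1 = 11.
R5 applies: 11 + 3 = 14.
R6 applies: 14 + 3 = 17.
R7 applies: 17 + 3 = 20.
Final offense level: 20.
Criminal history: 13 prior points → Category III (8-13).
Level 20 falls in the 18-23 band.
Grid: Level 18-23 × Category III = 71-77 months.

71-77 months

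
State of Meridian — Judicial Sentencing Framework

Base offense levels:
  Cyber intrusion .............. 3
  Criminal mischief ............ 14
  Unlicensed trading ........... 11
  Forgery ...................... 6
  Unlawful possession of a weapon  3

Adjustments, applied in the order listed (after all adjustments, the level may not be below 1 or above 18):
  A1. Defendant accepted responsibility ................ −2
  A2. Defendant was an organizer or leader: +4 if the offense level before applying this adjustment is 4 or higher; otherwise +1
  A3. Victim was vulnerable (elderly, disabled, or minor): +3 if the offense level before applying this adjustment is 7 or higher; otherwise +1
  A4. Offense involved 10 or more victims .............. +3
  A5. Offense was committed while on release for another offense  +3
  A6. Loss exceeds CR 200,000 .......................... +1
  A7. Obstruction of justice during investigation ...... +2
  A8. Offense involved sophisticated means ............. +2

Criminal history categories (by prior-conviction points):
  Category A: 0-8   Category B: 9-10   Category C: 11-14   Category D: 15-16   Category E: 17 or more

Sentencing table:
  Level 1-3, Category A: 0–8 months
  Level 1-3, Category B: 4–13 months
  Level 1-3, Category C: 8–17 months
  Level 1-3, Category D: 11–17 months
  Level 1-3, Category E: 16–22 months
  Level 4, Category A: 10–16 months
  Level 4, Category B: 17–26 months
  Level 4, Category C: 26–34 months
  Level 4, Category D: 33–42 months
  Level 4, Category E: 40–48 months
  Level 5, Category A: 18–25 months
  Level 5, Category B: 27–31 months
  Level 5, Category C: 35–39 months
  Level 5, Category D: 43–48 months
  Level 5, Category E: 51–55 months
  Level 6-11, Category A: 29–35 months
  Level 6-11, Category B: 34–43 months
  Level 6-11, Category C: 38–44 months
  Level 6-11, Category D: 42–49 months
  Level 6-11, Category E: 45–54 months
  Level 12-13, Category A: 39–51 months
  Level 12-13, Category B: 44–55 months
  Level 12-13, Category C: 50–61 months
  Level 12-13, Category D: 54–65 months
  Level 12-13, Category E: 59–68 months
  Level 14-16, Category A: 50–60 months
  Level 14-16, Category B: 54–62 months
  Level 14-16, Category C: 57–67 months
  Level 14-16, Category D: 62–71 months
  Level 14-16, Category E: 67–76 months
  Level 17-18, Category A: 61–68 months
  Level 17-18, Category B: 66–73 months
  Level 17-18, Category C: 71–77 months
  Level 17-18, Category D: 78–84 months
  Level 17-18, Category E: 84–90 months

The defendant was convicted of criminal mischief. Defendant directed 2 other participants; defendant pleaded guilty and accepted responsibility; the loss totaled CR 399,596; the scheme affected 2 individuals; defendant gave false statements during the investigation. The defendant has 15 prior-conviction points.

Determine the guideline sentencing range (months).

Base offense level for criminal mischief: 14.
A1 applies: 14 − 2 = 12.
A2 applies (level before this adjustment is 12 ≥ 4, so +4): 12 + 4 = 16.
A3 does not apply.
A5 does not apply.
A6 applies: 16 + 1 = 17.
A7 applies: 17 + 2 = 19.
Level 19 exceeds the maximum of 18; capped at 18.
Final offense level: 18.
Criminal history: 15 prior points → Category D (15-16).
Level 18 falls in the 17-18 band.
Grid: Level 17-18 × Category D = 78-84 months.

78-84 months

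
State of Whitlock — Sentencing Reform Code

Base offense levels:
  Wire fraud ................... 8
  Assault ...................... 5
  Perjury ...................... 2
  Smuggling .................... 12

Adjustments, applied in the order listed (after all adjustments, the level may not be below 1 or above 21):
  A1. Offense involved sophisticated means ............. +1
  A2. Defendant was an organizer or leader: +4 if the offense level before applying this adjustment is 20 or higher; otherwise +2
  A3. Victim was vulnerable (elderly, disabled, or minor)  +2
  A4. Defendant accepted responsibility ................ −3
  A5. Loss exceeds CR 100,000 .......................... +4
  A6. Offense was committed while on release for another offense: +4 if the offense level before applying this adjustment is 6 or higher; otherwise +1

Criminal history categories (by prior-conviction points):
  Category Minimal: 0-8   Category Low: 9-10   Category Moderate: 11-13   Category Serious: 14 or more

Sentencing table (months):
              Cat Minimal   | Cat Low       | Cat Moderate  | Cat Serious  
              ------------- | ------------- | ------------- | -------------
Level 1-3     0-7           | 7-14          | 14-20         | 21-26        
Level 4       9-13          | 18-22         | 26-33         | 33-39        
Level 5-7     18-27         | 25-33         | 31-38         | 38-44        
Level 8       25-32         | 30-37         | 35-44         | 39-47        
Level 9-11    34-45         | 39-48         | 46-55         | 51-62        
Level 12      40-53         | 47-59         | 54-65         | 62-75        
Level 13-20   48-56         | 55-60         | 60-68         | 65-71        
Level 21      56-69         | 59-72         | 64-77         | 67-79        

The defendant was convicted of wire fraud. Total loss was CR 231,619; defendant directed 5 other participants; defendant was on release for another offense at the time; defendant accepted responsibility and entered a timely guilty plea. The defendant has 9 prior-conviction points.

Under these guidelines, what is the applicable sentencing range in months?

Base offense level for wire fraud: 8.
A1 does not apply.
A2 applies (level before this adjustment is 8 < 20, so +2): 8 + 2 = 10.
A4 applies: 10 − 3 = 7.
A5 applies: 7 + 4 = 11.
A6 applies (level before this adjustment is 11 ≥ 6, so +4): 11 + 4 = 15.
Final offense level: 15.
Criminal history: 9 prior points → Category Low (9-10).
Level 15 falls in the 13-20 band.
Grid: Level 13-20 × Category Low = 55-60 months.

55-60 months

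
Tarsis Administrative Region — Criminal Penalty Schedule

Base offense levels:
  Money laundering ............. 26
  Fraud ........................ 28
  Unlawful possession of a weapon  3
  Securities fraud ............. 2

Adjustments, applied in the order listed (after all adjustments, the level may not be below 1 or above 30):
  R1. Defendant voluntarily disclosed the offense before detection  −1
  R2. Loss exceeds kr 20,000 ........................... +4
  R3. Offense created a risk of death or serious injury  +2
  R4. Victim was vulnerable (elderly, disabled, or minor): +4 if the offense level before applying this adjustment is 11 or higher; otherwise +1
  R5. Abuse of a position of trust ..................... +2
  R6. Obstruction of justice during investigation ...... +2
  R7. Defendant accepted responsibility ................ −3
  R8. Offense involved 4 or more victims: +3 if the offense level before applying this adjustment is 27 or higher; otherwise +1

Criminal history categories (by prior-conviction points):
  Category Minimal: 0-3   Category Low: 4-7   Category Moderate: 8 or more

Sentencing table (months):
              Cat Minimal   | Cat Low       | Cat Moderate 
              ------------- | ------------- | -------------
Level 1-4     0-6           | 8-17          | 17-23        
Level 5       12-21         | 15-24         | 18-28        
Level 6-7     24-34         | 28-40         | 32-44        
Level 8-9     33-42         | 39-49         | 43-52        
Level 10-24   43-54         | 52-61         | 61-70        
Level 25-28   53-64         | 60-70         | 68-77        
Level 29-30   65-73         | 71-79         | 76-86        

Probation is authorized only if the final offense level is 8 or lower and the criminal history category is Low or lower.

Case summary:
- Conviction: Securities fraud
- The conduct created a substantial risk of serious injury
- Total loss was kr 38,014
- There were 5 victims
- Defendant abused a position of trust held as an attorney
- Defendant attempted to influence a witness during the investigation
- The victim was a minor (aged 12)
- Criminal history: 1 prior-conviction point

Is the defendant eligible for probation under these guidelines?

Base offense level for securities fraud: 2.
R1 does not apply.
R2 applies: 2 + 4 = 6.
R3 applies: 6 + 2 = 8.
R4 applies (level before this adjustment is 8 < 11, so +1): 8 + 1 = 9.
R5 applies: 9 + 2 = 11.
R6 applies: 11 + 2 = 13.
R8 applies (level before this adjustment is 13 < 27, so +1): 13 + 1 = 14.
Final offense level: 14.
Criminal history: 1 prior point → Category Minimal (0-3).
Level 14 falls in the 10-24 band.
Grid: Level 10-24 × Category Minimal = 43-54 months.
Probation check: level 14 > 8 and category Minimal ≤ Low → not eligible.

No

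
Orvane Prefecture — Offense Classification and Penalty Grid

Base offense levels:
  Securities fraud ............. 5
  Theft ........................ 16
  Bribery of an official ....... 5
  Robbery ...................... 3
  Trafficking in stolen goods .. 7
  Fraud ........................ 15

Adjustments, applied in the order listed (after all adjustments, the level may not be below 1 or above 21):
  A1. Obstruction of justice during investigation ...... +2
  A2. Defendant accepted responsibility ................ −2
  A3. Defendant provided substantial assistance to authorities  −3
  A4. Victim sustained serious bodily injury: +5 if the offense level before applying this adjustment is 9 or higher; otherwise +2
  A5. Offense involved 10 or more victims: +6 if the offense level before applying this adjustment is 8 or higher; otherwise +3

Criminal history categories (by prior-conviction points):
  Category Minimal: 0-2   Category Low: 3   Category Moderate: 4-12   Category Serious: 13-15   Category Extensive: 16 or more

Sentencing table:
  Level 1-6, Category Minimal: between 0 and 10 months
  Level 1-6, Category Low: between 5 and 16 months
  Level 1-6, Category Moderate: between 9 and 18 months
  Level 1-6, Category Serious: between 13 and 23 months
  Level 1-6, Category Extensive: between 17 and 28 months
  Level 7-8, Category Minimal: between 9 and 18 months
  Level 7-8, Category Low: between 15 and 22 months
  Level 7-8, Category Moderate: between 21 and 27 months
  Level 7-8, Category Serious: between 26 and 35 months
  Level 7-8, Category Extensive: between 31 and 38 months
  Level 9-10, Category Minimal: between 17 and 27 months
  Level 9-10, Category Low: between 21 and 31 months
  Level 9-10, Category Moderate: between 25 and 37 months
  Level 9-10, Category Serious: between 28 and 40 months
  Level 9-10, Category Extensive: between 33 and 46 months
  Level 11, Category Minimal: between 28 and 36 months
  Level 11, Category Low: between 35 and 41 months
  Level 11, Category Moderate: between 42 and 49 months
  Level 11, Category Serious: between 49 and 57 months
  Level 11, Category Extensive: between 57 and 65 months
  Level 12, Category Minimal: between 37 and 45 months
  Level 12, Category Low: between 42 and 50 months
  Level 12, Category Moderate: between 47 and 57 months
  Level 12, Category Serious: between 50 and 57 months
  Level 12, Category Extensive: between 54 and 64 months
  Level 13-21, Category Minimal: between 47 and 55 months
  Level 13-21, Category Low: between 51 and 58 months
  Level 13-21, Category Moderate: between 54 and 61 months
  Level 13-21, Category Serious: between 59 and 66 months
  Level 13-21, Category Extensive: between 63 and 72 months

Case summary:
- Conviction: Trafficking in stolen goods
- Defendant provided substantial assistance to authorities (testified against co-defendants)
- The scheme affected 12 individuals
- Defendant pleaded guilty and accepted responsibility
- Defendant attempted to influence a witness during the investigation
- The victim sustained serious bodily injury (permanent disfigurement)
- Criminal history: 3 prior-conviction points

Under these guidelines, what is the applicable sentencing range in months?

21-31 months

Base offense level for trafficking in stolen goods: 7.
A1 applies: 7 + 2 = 9.
A2 applies: 9 − 2 = 7.
A3 applies: 7 − 3 = 4.
A4 applies (level before this adjustment is 4 < 9, so +2): 4 + 2 = 6.
A5 applies (level before this adjustment is 6 < 8, so +3): 6 + 3 = 9.
Final offense level: 9.
Criminal history: 3 prior points → Category Low (3).
Level 9 falls in the 9-10 band.
Grid: Level 9-10 × Category Low = 21-31 months.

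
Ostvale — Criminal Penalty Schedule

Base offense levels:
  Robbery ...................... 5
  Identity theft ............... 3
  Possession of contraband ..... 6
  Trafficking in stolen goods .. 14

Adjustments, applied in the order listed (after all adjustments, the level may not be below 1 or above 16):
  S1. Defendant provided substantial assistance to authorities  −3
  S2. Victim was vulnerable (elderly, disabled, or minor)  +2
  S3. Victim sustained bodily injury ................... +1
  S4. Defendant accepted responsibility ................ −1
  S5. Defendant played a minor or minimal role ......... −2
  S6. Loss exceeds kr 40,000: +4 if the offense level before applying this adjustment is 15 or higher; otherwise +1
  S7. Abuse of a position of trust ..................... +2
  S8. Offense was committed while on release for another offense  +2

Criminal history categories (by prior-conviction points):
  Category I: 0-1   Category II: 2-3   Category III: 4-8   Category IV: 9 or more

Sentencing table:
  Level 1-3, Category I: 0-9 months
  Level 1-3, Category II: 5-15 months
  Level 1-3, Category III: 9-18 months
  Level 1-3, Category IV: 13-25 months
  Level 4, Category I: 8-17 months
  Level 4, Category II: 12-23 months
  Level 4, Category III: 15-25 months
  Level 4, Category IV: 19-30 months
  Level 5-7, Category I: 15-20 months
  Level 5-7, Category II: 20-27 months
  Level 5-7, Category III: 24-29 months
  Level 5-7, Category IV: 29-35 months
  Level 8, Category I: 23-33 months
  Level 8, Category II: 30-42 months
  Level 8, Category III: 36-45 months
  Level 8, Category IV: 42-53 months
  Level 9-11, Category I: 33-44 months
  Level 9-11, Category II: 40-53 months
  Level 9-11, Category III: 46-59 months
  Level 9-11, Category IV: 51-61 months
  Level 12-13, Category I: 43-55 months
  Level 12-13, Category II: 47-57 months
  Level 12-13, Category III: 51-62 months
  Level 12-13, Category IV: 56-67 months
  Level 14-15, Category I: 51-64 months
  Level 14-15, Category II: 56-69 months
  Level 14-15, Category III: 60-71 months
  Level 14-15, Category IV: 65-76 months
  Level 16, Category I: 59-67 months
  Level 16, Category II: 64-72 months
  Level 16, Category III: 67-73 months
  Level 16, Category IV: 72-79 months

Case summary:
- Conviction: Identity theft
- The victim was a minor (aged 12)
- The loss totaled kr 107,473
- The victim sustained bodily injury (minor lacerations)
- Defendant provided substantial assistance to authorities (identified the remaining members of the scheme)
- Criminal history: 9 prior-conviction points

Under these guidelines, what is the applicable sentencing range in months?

Base offense level for identity theft: 3.
S1 applies: 3 − 3 = 0.
S2 applies: 0 + 2 = 2.
S3 applies: 2 + 1 = 3.
S4 does not apply.
S5 does not apply.
S6 applies (level before this adjustment is 3 < 15, so +1): 3 + 1 = 4.
S7 does not apply.
Final offense level: 4.
Criminal history: 9 prior points → Category IV (9+).
Level 4 falls in the 4 band.
Grid: Level 4 × Category IV = 19-30 months.

19-30 months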